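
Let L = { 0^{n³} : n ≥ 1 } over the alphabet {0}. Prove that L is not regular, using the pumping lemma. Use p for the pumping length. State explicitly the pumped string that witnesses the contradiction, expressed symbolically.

Toward a contradiction, assume L is regular with pumping length p.
Take w = 0^{p³} ∈ L with |w| = p³ ≥ p.
By the pumping lemma, w = xyz with |xy| ≤ p and |y| ≥ 1.
Then y = 0^k for some k with 1 ≤ k ≤ p.
Pump with i = 2: xy^2z = 0^{p³+k}. Since 1 ≤ k ≤ p, p³ < p³+k ≤ p³+p < p³+3p²+3p+1 = (p+1)³, so p³+k is not a perfect cube. So xy^2z ∉ L.
This is a contradiction; hence L is not regular.

0^{p³+k}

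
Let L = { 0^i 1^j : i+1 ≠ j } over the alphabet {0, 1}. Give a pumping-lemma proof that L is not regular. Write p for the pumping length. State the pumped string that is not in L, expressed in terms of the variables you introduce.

0^{p+p!} 1^{p+p!+1}

Assume L is regular. Let p be the pumping length given by the pumping lemma.
Choose w = 0^p 1^{p+p!+1}. Since p ≠ (p+p!+1)-1 = p+p!, w ∈ L; and |w| ≥ p.
By the pumping lemma, w = xyz with |xy| ≤ p and |y| ≥ 1.
Because |xy| ≤ p and w begins with p copies of 0, we have y = 0^k with 1 ≤ k ≤ p.
Since 1 ≤ k ≤ p, k divides p!; set t = 1 + p!/k. Then xy^t z has p + (p!/k)·k = p + p! copies of 0. Now the 0-count is p+p! and (1-count)-1 = (p+p!+1)-1 = p+p!, so i+1 ≠ j fails. So xy^t z = 0^{p+p!} 1^{p+p!+1} ∉ L.
Contradiction. Therefore L is not regular.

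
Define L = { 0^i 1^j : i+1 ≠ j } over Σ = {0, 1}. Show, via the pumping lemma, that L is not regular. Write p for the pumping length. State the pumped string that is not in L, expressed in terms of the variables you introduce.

Assume L is regular; let p be its pumping constant.
Choose w = 0^p 1^{p+p!+1}. Since p ≠ (p+p!+1)-1 = p+p!, w ∈ L; and |w| ≥ p.
By the pumping lemma, w = xyz with |xy| ≤ p and |y| > 0.
The first p characters of w are 0's, so xy (and hence y) consists only of 0's. Write y = 0^k, 1 ≤ k ≤ p.
Since 1 ≤ k ≤ p, k divides p!; set t = 1 + p!/k. Then xy^t z has p + (p!/k)·k = p + p! copies of 0. Now the 0-count is p+p! and (1-count)-1 = (p+p!+1)-1 = p+p!, so i+1 ≠ j fails. So xy^t z = 0^{p+p!} 1^{p+p!+1} ∉ L.
Contradiction. Therefore L is not regular.

0^{p+p!} 1^{p+p!+1}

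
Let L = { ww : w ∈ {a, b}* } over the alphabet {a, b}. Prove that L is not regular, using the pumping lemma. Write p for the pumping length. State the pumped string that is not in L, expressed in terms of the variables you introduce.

a^{p+k} b^p a^p b^p

Assume L is regular. Let p be the pumping length given by the pumping lemma.
Take w = a^p b^p a^p b^p = uu where u = a^pb^p; then w ∈ L and |w| = 4p ≥ p.
By the pumping lemma, w = xyz with |xy| ≤ p and |y| ≥ 1.
Since the first p symbols of w are all a's and |xy| ≤ p, y lies entirely in the leading a-block: y = a^k for some k with 1 ≤ k ≤ p.
Pump with i = 2: xy^2z = a^{p+k} b^p a^p b^p, of length 4p+k. Suppose this equals vv. The string starts with a and ends with b, so v does too; thus the boundary between the two copies of v is a b→a transition. There is exactly one such transition, at position 2p+k, so |v| = 2p+k and |vv| = 4p+2k ≠ 4p+k since k ≥ 1. So xy^2z ∉ L.
This is a contradiction; hence L is not regular.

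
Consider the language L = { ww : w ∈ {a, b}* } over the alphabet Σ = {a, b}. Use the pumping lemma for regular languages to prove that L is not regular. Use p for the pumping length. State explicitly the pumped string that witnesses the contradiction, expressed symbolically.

a^{p+k} b^p a^p b^p

Suppose for contradiction that L is regular, and let p be the pumping length.
Take w = a^p b^p a^p b^p = uu where u = a^pb^p; then w ∈ L and |w| = 4p ≥ p.
Write w = xyz as guaranteed by the lemma, with |xy| ≤ p and |y| > 0.
The first p characters of w are a's, so xy (and hence y) consists only of a's. Write y = a^k, 1 ≤ k ≤ p.
Pump with i = 2: xy^2z = a^{p+k} b^p a^p b^p, of length 4p+k. Suppose this equals vv. The string starts with a and ends with b, so v does too; thus the boundary between the two copies of v is a b→a transition. There is exactly one such transition, at position 2p+k, so |v| = 2p+k and |vv| = 4p+2k ≠ 4p+k since k ≥ 1. So xy^2z ∉ L.
Contradiction. Therefore L is not regular.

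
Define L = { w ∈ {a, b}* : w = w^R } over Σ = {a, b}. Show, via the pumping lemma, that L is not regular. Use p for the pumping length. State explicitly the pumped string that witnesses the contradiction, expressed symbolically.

a^{p+k} b a^p

Assume L is regular. Let p be the pumping length given by the pumping lemma.
Take w = a^p b a^p, a palindrome of length 2p+1 ≥ p.
The pumping lemma gives a decomposition w = xyz where |xy| ≤ p and |y| ≥ 1.
The first p characters of w are a's, so xy (and hence y) consists only of a's. Write y = a^k, 1 ≤ k ≤ p.
Pump with i = 2: xy^2z = a^{p+k} b a^p. Its reverse is a^p b a^{p+k}, which differs from xy^2z since k ≥ 1. So xy^2z is not a palindrome and xy^2z ∉ L.
This is a contradiction; hence L is not regular.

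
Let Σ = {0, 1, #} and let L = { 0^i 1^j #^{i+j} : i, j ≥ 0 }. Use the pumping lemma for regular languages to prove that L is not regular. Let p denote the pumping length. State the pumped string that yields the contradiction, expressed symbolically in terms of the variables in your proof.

Toward a contradiction, assume L is regular with pumping length p.
Take w = 0^p 1^p #^{2p} ∈ L (with i=j=p, i+j=2p), |w| = 4p ≥ p.
Write w = xyz as guaranteed by the lemma, with |xy| ≤ p and y is nonempty.
The first p characters of w are 0's, so xy (and hence y) consists only of 0's. Write y = 0^k, 1 ≤ k ≤ p.
Consider xy^2z = 0^{p+k} 1^p #^{2p}. Now the 0- and 1-counts sum to 2p+k, but the #-count is 2p ≠ 2p+k. So xy^2z ∉ L.
This is a contradiction; hence L is not regular.

0^{p+k} 1^p #^{2p}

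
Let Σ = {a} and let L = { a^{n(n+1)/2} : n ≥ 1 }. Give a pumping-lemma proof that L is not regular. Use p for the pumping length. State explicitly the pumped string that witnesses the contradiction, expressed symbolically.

Assume L is regular; let p be its pumping constant.
Take w = a^{p(p+1)/2} ∈ L with |w| = p(p+1)/2 ≥ p.
By the pumping lemma, w = xyz with |xy| ≤ p and |y| > 0.
Then y = a^k for some k with 1 ≤ k ≤ p.
Pump with i = 2: xy^2z = a^{p(p+1)/2+k}. Since 1 ≤ k ≤ p, p(p+1)/2 < p(p+1)/2+k ≤ p(p+1)/2+p < (p+1)(p+2)/2, so p(p+1)/2+k is strictly between consecutive triangular numbers. So xy^2z ∉ L.
This contradicts the pumping lemma, so L is not regular.

a^{p(p+1)/2+k}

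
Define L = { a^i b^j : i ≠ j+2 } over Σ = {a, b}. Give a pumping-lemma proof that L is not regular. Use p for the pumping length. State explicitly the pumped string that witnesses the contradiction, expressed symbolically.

Assume L is regular; let p be its pumping constant.
Choose w = a^p b^{p+p!-2}. Since p ≠ (p+p!-2)+2 = p+p!, w ∈ L; and |w| ≥ p.
By the pumping lemma, w = xyz with |xy| ≤ p and |y| ≥ 1.
Because |xy| ≤ p and w begins with p copies of a, we have y = a^k with 1 ≤ k ≤ p.
Since 1 ≤ k ≤ p, k divides p!; set t = 1 + p!/k. Then xy^t z has p + (p!/k)·k = p + p! copies of a. Now the a-count is p+p! and (b-count)+2 = (p+p!-2)+2 = p+p!, so i ≠ j+2 fails. So xy^t z = a^{p+p!} b^{p+p!-2} ∉ L.
This contradicts the pumping lemma, so L is not regular.

a^{p+p!} b^{p+p!-2}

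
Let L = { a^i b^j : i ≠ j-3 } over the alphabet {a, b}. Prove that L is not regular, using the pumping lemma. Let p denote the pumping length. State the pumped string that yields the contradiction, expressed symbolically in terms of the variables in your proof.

a^{p+p!} b^{p+p!+3}

Suppose for contradiction that L is regular, and let p be the pumping length.
Choose w = a^p b^{p+p!+3}. Since p ≠ (p+p!+3)-3 = p+p!, w ∈ L; and |w| ≥ p.
The pumping lemma gives a decomposition w = xyz where |xy| ≤ p and |y| > 0.
The first p characters of w are a's, so xy (and hence y) consists only of a's. Write y = a^k, 1 ≤ k ≤ p.
Since 1 ≤ k ≤ p, k divides p!; set t = 1 + p!/k. Then xy^t z has p + (p!/k)·k = p + p! copies of a. Now the a-count is p+p! and (b-count)-3 = (p+p!+3)-3 = p+p!, so i ≠ j-3 fails. So xy^t z = a^{p+p!} b^{p+p!+3} ∉ L.
This is a contradiction; hence L is not regular.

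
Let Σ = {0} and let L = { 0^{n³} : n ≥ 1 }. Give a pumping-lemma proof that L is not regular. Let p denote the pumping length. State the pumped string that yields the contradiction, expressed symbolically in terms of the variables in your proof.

Assume L is regular. Let p be the pumping length given by the pumping lemma.
Take w = 0^{p³} ∈ L with |w| = p³ ≥ p.
Write w = xyz as guaranteed by the lemma, with |xy| ≤ p and y is nonempty.
Then y = 0^k for some k with 1 ≤ k ≤ p.
Pump with i = 2: xy^2z = 0^{p³+k}. Since 1 ≤ k ≤ p, p³ < p³+k ≤ p³+p < p³+3p²+3p+1 = (p+1)³, so p³+k is not a perfect cube. So xy^2z ∉ L.
This contradicts the pumping lemma, so L is not regular.

0^{p³+k}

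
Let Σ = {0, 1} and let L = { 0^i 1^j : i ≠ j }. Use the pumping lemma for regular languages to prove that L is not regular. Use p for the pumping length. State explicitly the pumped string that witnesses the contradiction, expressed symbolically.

Toward a contradiction, assume L is regular with pumping length p.
Choose w = 0^p 1^{p+p!}. Since p ≠ p+p!, w ∈ L; and |w| ≥ p.
The pumping lemma gives a decomposition w = xyz where |xy| ≤ p and |y| ≥ 1.
The first p characters of w are 0's, so xy (and hence y) consists only of 0's. Write y = 0^k, 1 ≤ k ≤ p.
Since 1 ≤ k ≤ p, k divides p!; set t = 1 + p!/k. Then xy^t z has p + (p!/k)·k = p + p! copies of 0. Now the 0-count equals the 1-count, so i ≠ j fails. So xy^t z = 0^{p+p!} 1^{p+p!} ∉ L.
This contradicts the pumping lemma, so L is not regular.

0^{p+p!} 1^{p+p!}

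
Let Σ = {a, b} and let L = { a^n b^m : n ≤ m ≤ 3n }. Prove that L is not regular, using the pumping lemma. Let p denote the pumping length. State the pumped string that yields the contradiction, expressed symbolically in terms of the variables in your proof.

Suppose for contradiction that L is regular, and let p be the pumping length.
Take w = a^p b^p ∈ L (since p ≤ p ≤ 3p), with |w| = 2p ≥ p.
Write w = xyz as guaranteed by the lemma, with |xy| ≤ p and |y| ≥ 1.
The first p characters of w are a's, so xy (and hence y) consists only of a's. Write y = a^k, 1 ≤ k ≤ p.
Pump with i = 2: xy^2z = a^{p+k} b^p. Now n = p+k > p = m, so the condition n ≤ m fails. Thus xy^2z ∉ L.
This contradicts the pumping lemma, so L is not regular.

a^{p+k} b^p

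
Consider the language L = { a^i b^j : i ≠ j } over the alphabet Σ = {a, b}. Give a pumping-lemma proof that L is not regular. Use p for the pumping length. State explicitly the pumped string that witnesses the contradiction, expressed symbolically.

a^{p+p!} b^{p+p!}

Assume L is regular. Let p be the pumping length given by the pumping lemma.
Choose w = a^p b^{p+p!}. Since p ≠ p+p!, w ∈ L; and |w| ≥ p.
Write w = xyz as guaranteed by the lemma, with |xy| ≤ p and y is nonempty.
The first p characters of w are a's, so xy (and hence y) consists only of a's. Write y = a^k, 1 ≤ k ≤ p.
Since 1 ≤ k ≤ p, k divides p!; set t = 1 + p!/k. Then xy^t z has p + (p!/k)·k = p + p! copies of a. Now the a-count equals the b-count, so i ≠ j fails. So xy^t z = a^{p+p!} b^{p+p!} ∉ L.
This contradicts the pumping lemma, so L is not regular.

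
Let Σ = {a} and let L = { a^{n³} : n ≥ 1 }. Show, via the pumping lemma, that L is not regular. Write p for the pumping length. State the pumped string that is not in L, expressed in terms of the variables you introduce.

Toward a contradiction, assume L is regular with pumping length p.
Take w = a^{p³} ∈ L with |w| = p³ ≥ p.
By the pumping lemma, w = xyz with |xy| ≤ p and |y| ≥ 1.
Then y = a^k for some k with 1 ≤ k ≤ p.
Pump with i = 2: xy^2z = a^{p³+k}. Since 1 ≤ k ≤ p, p³ < p³+k ≤ p³+p < p³+3p²+3p+1 = (p+1)³, so p³+k is not a perfect cube. So xy^2z ∉ L.
This is a contradiction; hence L is not regular.

a^{p³+k}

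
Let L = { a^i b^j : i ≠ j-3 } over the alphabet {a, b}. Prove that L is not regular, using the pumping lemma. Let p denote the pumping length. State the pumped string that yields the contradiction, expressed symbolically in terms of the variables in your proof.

Assume L is regular; let p be its pumping constant.
Choose w = a^p b^{p+p!+3}. Since p ≠ (p+p!+3)-3 = p+p!, w ∈ L; and |w| ≥ p.
Write w = xyz as guaranteed by the lemma, with |xy| ≤ p and |y| ≥ 1.
Because |xy| ≤ p and w begins with p copies of a, we have y = a^k with 1 ≤ k ≤ p.
Since 1 ≤ k ≤ p, k divides p!; set t = 1 + p!/k. Then xy^t z has p + (p!/k)·k = p + p! copies of a. Now the a-count is p+p! and (b-count)-3 = (p+p!+3)-3 = p+p!, so i ≠ j-3 fails. So xy^t z = a^{p+p!} b^{p+p!+3} ∉ L.
This contradicts the pumping lemma, so L is not regular.

a^{p+p!} b^{p+p!+3}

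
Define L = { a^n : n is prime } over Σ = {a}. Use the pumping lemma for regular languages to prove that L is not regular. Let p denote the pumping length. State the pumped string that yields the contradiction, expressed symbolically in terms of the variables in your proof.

Suppose for contradiction that L is regular, and let p be the pumping length.
Let q be a prime with q ≥ p+2 (infinitely many primes exist), and take w = a^q ∈ L with |w| = q ≥ p.
The pumping lemma gives a decomposition w = xyz where |xy| ≤ p and |y| > 0.
Then y = a^k for some k with 1 ≤ k ≤ p.
Since 1 ≤ k ≤ p, |xz| = q-k. Pump with i = q+1: |xy^{q+1}z| = (q-k)+(q+1)k = q+qk = q(1+k), which is composite (both factors ≥ 2). So xy^{q+1}z = a^{q(1+k)} ∉ L.
This is a contradiction; hence L is not regular.

a^{q(1+k)}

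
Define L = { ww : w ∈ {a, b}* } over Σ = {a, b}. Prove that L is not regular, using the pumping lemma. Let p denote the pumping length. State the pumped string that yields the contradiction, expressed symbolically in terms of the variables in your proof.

a^{p+k} b^p a^p b^p

Assume L is regular. Let p be the pumping length given by the pumping lemma.
Take w = a^p b^p a^p b^p = uu where u = a^pb^p; then w ∈ L and |w| = 4p ≥ p.
Write w = xyz as guaranteed by the lemma, with |xy| ≤ p and |y| > 0.
The first p characters of w are a's, so xy (and hence y) consists only of a's. Write y = a^k, 1 ≤ k ≤ p.
Pump with i = 2: xy^2z = a^{p+k} b^p a^p b^p, of length 4p+k. Suppose this equals vv. The string starts with a and ends with b, so v does too; thus the boundary between the two copies of v is a b→a transition. There is exactly one such transition, at position 2p+k, so |v| = 2p+k and |vv| = 4p+2k ≠ 4p+k since k ≥ 1. So xy^2z ∉ L.
Contradiction. Therefore L is not regular.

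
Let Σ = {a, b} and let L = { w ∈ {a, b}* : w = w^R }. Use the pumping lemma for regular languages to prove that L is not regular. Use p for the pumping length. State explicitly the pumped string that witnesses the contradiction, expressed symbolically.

Toward a contradiction, assume L is regular with pumping length p.
Take w = a^p b a^p, a palindrome of length 2p+1 ≥ p.
Write w = xyz as guaranteed by the lemma, with |xy| ≤ p and y is nonempty.
Since the first p symbols of w are all a's and |xy| ≤ p, y lies entirely in the leading a-block: y = a^k for some k with 1 ≤ k ≤ p.
Pump with i = 2: xy^2z = a^{p+k} b a^p. Its reverse is a^p b a^{p+k}, which differs from xy^2z since k ≥ 1. So xy^2z is not a palindrome and xy^2z ∉ L.
This contradicts the pumping lemma, so L is not regular.

a^{p+k} b a^p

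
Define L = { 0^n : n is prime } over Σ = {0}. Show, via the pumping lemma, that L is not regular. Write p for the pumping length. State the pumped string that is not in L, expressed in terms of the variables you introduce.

Toward a contradiction, assume L is regular with pumping length p.
Let q be a prime with q ≥ p+2 (infinitely many primes exist), and take w = 0^q ∈ L with |w| = q ≥ p.
Write w = xyz as guaranteed by the lemma, with |xy| ≤ p and |y| > 0.
Then y = 0^k for some k with 1 ≤ k ≤ p.
Since 1 ≤ k ≤ p, |xz| = q-k. Pump with i = q+1: |xy^{q+1}z| = (q-k)+(q+1)k = q+qk = q(1+k), which is composite (both factors ≥ 2). So xy^{q+1}z = 0^{q(1+k)} ∉ L.
Contradiction. Therefore L is not regular.

0^{q(1+k)}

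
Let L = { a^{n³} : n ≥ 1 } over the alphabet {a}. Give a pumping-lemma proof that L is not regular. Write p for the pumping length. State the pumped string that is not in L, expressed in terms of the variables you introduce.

a^{p³+k}

Suppose for contradiction that L is regular, and let p be the pumping length.
Take w = a^{p³} ∈ L with |w| = p³ ≥ p.
Write w = xyz as guaranteed by the lemma, with |xy| ≤ p and |y| ≥ 1.
Then y = a^k for some k with 1 ≤ k ≤ p.
Pump with i = 2: xy^2z = a^{p³+k}. Since 1 ≤ k ≤ p, p³ < p³+k ≤ p³+p < p³+3p²+3p+1 = (p+1)³, so p³+k is not a perfect cube. So xy^2z ∉ L.
This is a contradiction; hence L is not regular.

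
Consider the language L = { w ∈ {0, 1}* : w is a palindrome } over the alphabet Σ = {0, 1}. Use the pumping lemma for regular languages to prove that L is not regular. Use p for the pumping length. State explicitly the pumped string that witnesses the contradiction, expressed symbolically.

Assume L is regular; let p be its pumping constant.
Take w = 0^p 1 0^p, a palindrome of length 2p+1 ≥ p.
Write w = xyz as guaranteed by the lemma, with |xy| ≤ p and y is nonempty.
The first p characters of w are 0's, so xy (and hence y) consists only of 0's. Write y = 0^k, 1 ≤ k ≤ p.
Pump with i = 2: xy^2z = 0^{p+k} 1 0^p. Its reverse is 0^p 1 0^{p+k}, which differs from xy^2z since k ≥ 1. So xy^2z is not a palindrome and xy^2z ∉ L.
This is a contradiction; hence L is not regular.

0^{p+k} 1 0^p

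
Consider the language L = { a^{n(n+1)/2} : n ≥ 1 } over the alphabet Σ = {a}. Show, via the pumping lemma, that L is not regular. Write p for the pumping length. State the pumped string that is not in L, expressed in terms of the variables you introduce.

Assume L is regular. Let p be the pumping length given by the pumping lemma.
Take w = a^{p(p+1)/2} ∈ L with |w| = p(p+1)/2 ≥ p.
Write w = xyz as guaranteed by the lemma, with |xy| ≤ p and |y| ≥ 1.
Then y = a^k for some k with 1 ≤ k ≤ p.
Pump with i = 2: xy^2z = a^{p(p+1)/2+k}. Since 1 ≤ k ≤ p, p(p+1)/2 < p(p+1)/2+k ≤ p(p+1)/2+p < (p+1)(p+2)/2, so p(p+1)/2+k is strictly between consecutive triangular numbers. So xy^2z ∉ L.
This is a contradiction; hence L is not regular.

a^{p(p+1)/2+k}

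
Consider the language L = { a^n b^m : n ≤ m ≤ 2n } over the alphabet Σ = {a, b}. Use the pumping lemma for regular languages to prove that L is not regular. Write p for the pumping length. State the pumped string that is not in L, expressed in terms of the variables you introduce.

a^{p+k} b^p

Toward a contradiction, assume L is regular with pumping length p.
Take w = a^p b^p ∈ L (since p ≤ p ≤ 2p), with |w| = 2p ≥ p.
By the pumping lemma, w = xyz with |xy| ≤ p and |y| > 0.
The first p characters of w are a's, so xy (and hence y) consists only of a's. Write y = a^k, 1 ≤ k ≤ p.
Pump with i = 2: xy^2z = a^{p+k} b^p. Now n = p+k > p = m, so the condition n ≤ m fails. Thus xy^2z ∉ L.
This is a contradiction; hence L is not regular.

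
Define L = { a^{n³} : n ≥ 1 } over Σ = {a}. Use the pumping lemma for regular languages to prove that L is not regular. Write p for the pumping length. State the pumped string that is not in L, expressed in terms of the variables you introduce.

Toward a contradiction, assume L is regular with pumping length p.
Take w = a^{p³} ∈ L with |w| = p³ ≥ p.
The pumping lemma gives a decomposition w = xyz where |xy| ≤ p and y is nonempty.
Then y = a^k for some k with 1 ≤ k ≤ p.
Pump with i = 2: xy^2z = a^{p³+k}. Since 1 ≤ k ≤ p, p³ < p³+k ≤ p³+p < p³+3p²+3p+1 = (p+1)³, so p³+k is not a perfect cube. So xy^2z ∉ L.
This is a contradiction; hence L is not regular.

a^{p³+k}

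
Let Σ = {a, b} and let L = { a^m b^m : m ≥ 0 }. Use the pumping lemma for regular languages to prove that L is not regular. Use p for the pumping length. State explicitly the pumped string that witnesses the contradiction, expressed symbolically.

Suppose for contradiction that L is regular, and let p be the pumping length.
Let w = a^p b^p ∈ L; note |w| = 2p ≥ p.
The pumping lemma gives a decomposition w = xyz where |xy| ≤ p and y is nonempty.
Because |xy| ≤ p and w begins with p copies of a, we have y = a^k with 1 ≤ k ≤ p.
Pump with i = 2: xy^2z = a^{p+k} b^p. For this to lie in L we would need p = p+k, which forces k = 0. But k ≥ 1, so xy^2z ∉ L.
This is a contradiction; hence L is not regular.

a^{p+k} b^p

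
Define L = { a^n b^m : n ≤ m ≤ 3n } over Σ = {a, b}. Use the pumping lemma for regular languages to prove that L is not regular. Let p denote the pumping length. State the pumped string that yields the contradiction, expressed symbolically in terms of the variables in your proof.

Toward a contradiction, assume L is regular with pumping length p.
Take w = a^p b^p ∈ L (since p ≤ p ≤ 3p), with |w| = 2p ≥ p.
The pumping lemma gives a decomposition w = xyz where |xy| ≤ p and |y| ≥ 1.
Since the first p symbols of w are all a's and |xy| ≤ p, y lies entirely in the leading a-block: y = a^k for some k with 1 ≤ k ≤ p.
Pump with i = 2: xy^2z = a^{p+k} b^p. Now n = p+k > p = m, so the condition n ≤ m fails. Thus xy^2z ∉ L.
This is a contradiction; hence L is not regular.

a^{p+k} b^p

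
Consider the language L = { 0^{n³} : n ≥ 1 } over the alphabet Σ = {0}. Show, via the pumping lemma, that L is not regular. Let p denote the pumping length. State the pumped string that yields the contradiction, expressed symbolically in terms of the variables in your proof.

Toward a contradiction, assume L is regular with pumping length p.
Take w = 0^{p³} ∈ L with |w| = p³ ≥ p.
By the pumping lemma, w = xyz with |xy| ≤ p and |y| > 0.
Then y = 0^k for some k with 1 ≤ k ≤ p.
Pump with i = 2: xy^2z = 0^{p³+k}. Since 1 ≤ k ≤ p, p³ < p³+k ≤ p³+p < p³+3p²+3p+1 = (p+1)³, so p³+k is not a perfect cube. So xy^2z ∉ L.
Contradiction. Therefore L is not regular.

0^{p³+k}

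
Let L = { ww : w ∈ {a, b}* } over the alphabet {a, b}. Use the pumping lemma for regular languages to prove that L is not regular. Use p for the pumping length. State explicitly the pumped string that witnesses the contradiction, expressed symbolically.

a^{p+k} b^p a^p b^p

Assume L is regular. Let p be the pumping length given by the pumping lemma.
Take w = a^p b^p a^p b^p = uu where u = a^pb^p; then w ∈ L and |w| = 4p ≥ p.
By the pumping lemma, w = xyz with |xy| ≤ p and |y| ≥ 1.
Because |xy| ≤ p and w begins with p copies of a, we have y = a^k with 1 ≤ k ≤ p.
Pump with i = 2: xy^2z = a^{p+k} b^p a^p b^p, of length 4p+k. Suppose this equals vv. The string starts with a and ends with b, so v does too; thus the boundary between the two copies of v is a b→a transition. There is exactly one such transition, at position 2p+k, so |v| = 2p+k and |vv| = 4p+2k ≠ 4p+k since k ≥ 1. So xy^2z ∉ L.
Contradiction. Therefore L is not regular.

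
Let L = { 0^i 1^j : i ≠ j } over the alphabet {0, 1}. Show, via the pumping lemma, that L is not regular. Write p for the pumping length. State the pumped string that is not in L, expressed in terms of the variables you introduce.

0^{p+p!} 1^{p+p!}

Assume L is regular; let p be its pumping constant.
Choose w = 0^p 1^{p+p!}. Since p ≠ p+p!, w ∈ L; and |w| ≥ p.
The pumping lemma gives a decomposition w = xyz where |xy| ≤ p and y is nonempty.
Since the first p symbols of w are all 0's and |xy| ≤ p, y lies entirely in the leading 0-block: y = 0^k for some k with 1 ≤ k ≤ p.
Since 1 ≤ k ≤ p, k divides p!; set t = 1 + p!/k. Then xy^t z has p + (p!/k)·k = p + p! copies of 0. Now the 0-count equals the 1-count, so i ≠ j fails. So xy^t z = 0^{p+p!} 1^{p+p!} ∉ L.
Contradiction. Therefore L is not regular.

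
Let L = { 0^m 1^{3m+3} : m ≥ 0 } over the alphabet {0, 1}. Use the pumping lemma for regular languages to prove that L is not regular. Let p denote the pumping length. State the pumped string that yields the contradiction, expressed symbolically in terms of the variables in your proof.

0^{p+k} 1^{3p+3}

Toward a contradiction, assume L is regular with pumping length p.
Let w = 0^p 1^{3p+3} ∈ L; note |w| = 4p+3 ≥ p.
By the pumping lemma, w = xyz with |xy| ≤ p and |y| ≥ 1.
Because |xy| ≤ p and w begins with p copies of 0, we have y = 0^k with 1 ≤ k ≤ p.
Pump with i = 2: xy^2z = 0^{p+k} 1^{3p+3}. For this to lie in L we would need 3p+3 = 3(p+k)+3, which forces k = 0. But k ≥ 1, so xy^2z ∉ L.
This is a contradiction; hence L is not regular.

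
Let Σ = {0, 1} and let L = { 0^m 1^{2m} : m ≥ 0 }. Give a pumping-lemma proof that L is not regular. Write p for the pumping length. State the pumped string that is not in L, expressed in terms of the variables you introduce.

Toward a contradiction, assume L is regular with pumping length p.
Take w = 0^p 1^{2p}. Then w ∈ L and |w| = 3p ≥ p.
By the pumping lemma, w = xyz with |xy| ≤ p and |y| > 0.
Since the first p symbols of w are all 0's and |xy| ≤ p, y lies entirely in the leading 0-block: y = 0^k for some k with 1 ≤ k ≤ p.
Pump with i = 2: xy^2z = 0^{p+k} 1^{2p}. For this to lie in L we would need 2p = 2(p+k), which forces k = 0. But k ≥ 1, so xy^2z ∉ L.
This is a contradiction; hence L is not regular.

0^{p+k} 1^{2p}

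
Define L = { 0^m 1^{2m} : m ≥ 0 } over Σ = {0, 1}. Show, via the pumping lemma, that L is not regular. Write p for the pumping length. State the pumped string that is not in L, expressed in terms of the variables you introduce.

Suppose for contradiction that L is regular, and let p be the pumping length.
Choose w = 0^p 1^{2p}, which is in L with |w| = 3p ≥ p.
The pumping lemma gives a decomposition w = xyz where |xy| ≤ p and |y| > 0.
The first p characters of w are 0's, so xy (and hence y) consists only of 0's. Write y = 0^k, 1 ≤ k ≤ p.
Pump with i = 2: xy^2z = 0^{p+k} 1^{2p}. For this to lie in L we would need 2p = 2(p+k), which forces k = 0. But k ≥ 1, so xy^2z ∉ L.
This is a contradiction; hence L is not regular.

0^{p+k} 1^{2p}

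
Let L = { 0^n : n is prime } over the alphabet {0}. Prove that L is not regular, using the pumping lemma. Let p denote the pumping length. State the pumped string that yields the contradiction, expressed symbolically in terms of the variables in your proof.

Assume L is regular. Let p be the pumping length given by the pumping lemma.
Let q be a prime with q ≥ p+2 (infinitely many primes exist), and take w = 0^q ∈ L with |w| = q ≥ p.
By the pumping lemma, w = xyz with |xy| ≤ p and |y| ≥ 1.
Then y = 0^k for some k with 1 ≤ k ≤ p.
Since 1 ≤ k ≤ p, |xz| = q-k. Pump with i = q+1: |xy^{q+1}z| = (q-k)+(q+1)k = q+qk = q(1+k), which is composite (both factors ≥ 2). So xy^{q+1}z = 0^{q(1+k)} ∉ L.
This contradicts the pumping lemma, so L is not regular.

0^{q(1+k)}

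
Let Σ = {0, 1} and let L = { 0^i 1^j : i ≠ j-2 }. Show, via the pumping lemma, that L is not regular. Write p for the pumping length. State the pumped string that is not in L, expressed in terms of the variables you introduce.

0^{p+p!} 1^{p+p!+2}

Suppose for contradiction that L is regular, and let p be the pumping length.
Choose w = 0^p 1^{p+p!+2}. Since p ≠ (p+p!+2)-2 = p+p!, w ∈ L; and |w| ≥ p.
The pumping lemma gives a decomposition w = xyz where |xy| ≤ p and |y| ≥ 1.
The first p characters of w are 0's, so xy (and hence y) consists only of 0's. Write y = 0^k, 1 ≤ k ≤ p.
Since 1 ≤ k ≤ p, k divides p!; set t = 1 + p!/k. Then xy^t z has p + (p!/k)·k = p + p! copies of 0. Now the 0-count is p+p! and (1-count)-2 = (p+p!+2)-2 = p+p!, so i ≠ j-2 fails. So xy^t z = 0^{p+p!} 1^{p+p!+2} ∉ L.
Contradiction. Therefore L is not regular.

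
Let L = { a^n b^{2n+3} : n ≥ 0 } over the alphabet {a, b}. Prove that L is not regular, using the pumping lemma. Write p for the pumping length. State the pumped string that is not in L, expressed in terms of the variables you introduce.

Toward a contradiction, assume L is regular with pumping length p.
Choose w = a^p b^{2p+3}, which is in L with |w| = 3p+3 ≥ p.
Write w = xyz as guaranteed by the lemma, with |xy| ≤ p and |y| ≥ 1.
Because |xy| ≤ p and w begins with p copies of a, we have y = a^k with 1 ≤ k ≤ p.
Pump with i = 2: xy^2z = a^{p+k} b^{2p+3}. For this to lie in L we would need 2p+3 = 2(p+k)+3, which forces k = 0. But k ≥ 1, so xy^2z ∉ L.
This is a contradiction; hence L is not regular.

a^{p+k} b^{2p+3}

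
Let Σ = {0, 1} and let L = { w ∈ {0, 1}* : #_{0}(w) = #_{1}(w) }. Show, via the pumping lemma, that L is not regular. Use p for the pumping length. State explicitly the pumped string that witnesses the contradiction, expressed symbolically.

0^{p+k} 1^p

Suppose for contradiction that L is regular, and let p be the pumping length.
Choose w = 0^p 1^p ∈ L with |w| = 2p ≥ p.
Write w = xyz as guaranteed by the lemma, with |xy| ≤ p and |y| ≥ 1.
The first p characters of w are 0's, so xy (and hence y) consists only of 0's. Write y = 0^k, 1 ≤ k ≤ p.
Pump with i = 2: xy^2z = 0^{p+k} 1^p has p+k occurrences of 0 but only p of 1. Since k ≥ 1 the counts differ, so xy^2z ∉ L.
Contradiction. Therefore L is not regular.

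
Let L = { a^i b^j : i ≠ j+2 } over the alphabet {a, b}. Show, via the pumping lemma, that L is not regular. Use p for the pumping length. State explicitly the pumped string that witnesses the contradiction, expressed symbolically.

a^{p+p!} b^{p+p!-2}

Assume L is regular. Let p be the pumping length given by the pumping lemma.
Choose w = a^p b^{p+p!-2}. Since p ≠ (p+p!-2)+2 = p+p!, w ∈ L; and |w| ≥ p.
By the pumping lemma, w = xyz with |xy| ≤ p and y is nonempty.
Since the first p symbols of w are all a's and |xy| ≤ p, y lies entirely in the leading a-block: y = a^k for some k with 1 ≤ k ≤ p.
Since 1 ≤ k ≤ p, k divides p!; set t = 1 + p!/k. Then xy^t z has p + (p!/k)·k = p + p! copies of a. Now the a-count is p+p! and (b-count)+2 = (p+p!-2)+2 = p+p!, so i ≠ j+2 fails. So xy^t z = a^{p+p!} b^{p+p!-2} ∉ L.
This contradicts the pumping lemma, so L is not regular.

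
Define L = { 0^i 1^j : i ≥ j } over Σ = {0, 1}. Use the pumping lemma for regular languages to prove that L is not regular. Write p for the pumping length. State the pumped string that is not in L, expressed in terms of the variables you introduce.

0^{p-k} 1^p

Suppose for contradiction that L is regular, and let p be the pumping length.
Choose w = 0^p 1^p ∈ L, with |w| = 2p ≥ p.
By the pumping lemma, w = xyz with |xy| ≤ p and |y| > 0.
Because |xy| ≤ p and w begins with p copies of 0, we have y = 0^k with 1 ≤ k ≤ p.
Consider xy^0z = xz = 0^{p-k} 1^p. Since k ≥ 1, the 0-count p-k is less than p, so i ≥ j fails; thus xz ∉ L.
Contradiction. Therefore L is not regular.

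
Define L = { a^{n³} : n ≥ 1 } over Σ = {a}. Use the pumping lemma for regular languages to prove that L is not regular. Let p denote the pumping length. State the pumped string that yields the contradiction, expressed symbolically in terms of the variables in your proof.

a^{p³+k}

Suppose for contradiction that L is regular, and let p be the pumping length.
Take w = a^{p³} ∈ L with |w| = p³ ≥ p.
By the pumping lemma, w = xyz with |xy| ≤ p and |y| > 0.
Then y = a^k for some k with 1 ≤ k ≤ p.
Pump with i = 2: xy^2z = a^{p³+k}. Since 1 ≤ k ≤ p, p³ < p³+k ≤ p³+p < p³+3p²+3p+1 = (p+1)³, so p³+k is not a perfect cube. So xy^2z ∉ L.
This is a contradiction; hence L is not regular.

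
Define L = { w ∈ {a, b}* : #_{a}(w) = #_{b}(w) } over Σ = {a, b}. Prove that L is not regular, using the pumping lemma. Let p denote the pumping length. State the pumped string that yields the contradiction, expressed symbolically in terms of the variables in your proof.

a^{p+k} b^p

Assume L is regular. Let p be the pumping length given by the pumping lemma.
Choose w = a^p b^p ∈ L with |w| = 2p ≥ p.
By the pumping lemma, w = xyz with |xy| ≤ p and y is nonempty.
Since the first p symbols of w are all a's and |xy| ≤ p, y lies entirely in the leading a-block: y = a^k for some k with 1 ≤ k ≤ p.
Pump with i = 2: xy^2z = a^{p+k} b^p has p+k occurrences of a but only p of b. Since k ≥ 1 the counts differ, so xy^2z ∉ L.
Contradiction. Therefore L is not regular.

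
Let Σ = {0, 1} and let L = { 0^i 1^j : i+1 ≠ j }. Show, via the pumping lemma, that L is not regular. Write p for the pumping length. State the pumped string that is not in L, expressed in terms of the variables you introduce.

0^{p+p!} 1^{p+p!+1}

Assume L is regular; let p be its pumping constant.
Choose w = 0^p 1^{p+p!+1}. Since p ≠ (p+p!+1)-1 = p+p!, w ∈ L; and |w| ≥ p.
The pumping lemma gives a decomposition w = xyz where |xy| ≤ p and |y| ≥ 1.
Because |xy| ≤ p and w begins with p copies of 0, we have y = 0^k with 1 ≤ k ≤ p.
Since 1 ≤ k ≤ p, k divides p!; set t = 1 + p!/k. Then xy^t z has p + (p!/k)·k = p + p! copies of 0. Now the 0-count is p+p! and (1-count)-1 = (p+p!+1)-1 = p+p!, so i+1 ≠ j fails. So xy^t z = 0^{p+p!} 1^{p+p!+1} ∉ L.
This is a contradiction; hence L is not regular.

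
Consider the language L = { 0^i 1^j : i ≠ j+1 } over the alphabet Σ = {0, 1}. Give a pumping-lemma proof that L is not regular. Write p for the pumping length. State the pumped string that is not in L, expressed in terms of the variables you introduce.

0^{p+p!} 1^{p+p!-1}

Assume L is regular; let p be its pumping constant.
Choose w = 0^p 1^{p+p!-1}. Since p ≠ (p+p!-1)+1 = p+p!, w ∈ L; and |w| ≥ p.
By the pumping lemma, w = xyz with |xy| ≤ p and |y| ≥ 1.
The first p characters of w are 0's, so xy (and hence y) consists only of 0's. Write y = 0^k, 1 ≤ k ≤ p.
Since 1 ≤ k ≤ p, k divides p!; set t = 1 + p!/k. Then xy^t z has p + (p!/k)·k = p + p! copies of 0. Now the 0-count is p+p! and (1-count)+1 = (p+p!-1)+1 = p+p!, so i ≠ j+1 fails. So xy^t z = 0^{p+p!} 1^{p+p!-1} ∉ L.
Contradiction. Therefore L is not regular.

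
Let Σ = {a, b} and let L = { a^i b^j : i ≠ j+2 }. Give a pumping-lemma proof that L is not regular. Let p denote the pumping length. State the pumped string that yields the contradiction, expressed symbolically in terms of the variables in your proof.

Assume L is regular; let p be its pumping constant.
Choose w = a^p b^{p+p!-2}. Since p ≠ (p+p!-2)+2 = p+p!, w ∈ L; and |w| ≥ p.
The pumping lemma gives a decomposition w = xyz where |xy| ≤ p and y is nonempty.
The first p characters of w are a's, so xy (and hence y) consists only of a's. Write y = a^k, 1 ≤ k ≤ p.
Since 1 ≤ k ≤ p, k divides p!; set t = 1 + p!/k. Then xy^t z has p + (p!/k)·k = p + p! copies of a. Now the a-count is p+p! and (b-count)+2 = (p+p!-2)+2 = p+p!, so i ≠ j+2 fails. So xy^t z = a^{p+p!} b^{p+p!-2} ∉ L.
This is a contradiction; hence L is not regular.

a^{p+p!} b^{p+p!-2}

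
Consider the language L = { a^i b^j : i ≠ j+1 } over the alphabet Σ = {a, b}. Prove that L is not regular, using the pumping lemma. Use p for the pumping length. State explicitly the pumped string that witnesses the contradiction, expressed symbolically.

a^{p+p!} b^{p+p!-1}

Assume L is regular. Let p be the pumping length given by the pumping lemma.
Choose w = a^p b^{p+p!-1}. Since p ≠ (p+p!-1)+1 = p+p!, w ∈ L; and |w| ≥ p.
The pumping lemma gives a decomposition w = xyz where |xy| ≤ p and |y| ≥ 1.
Because |xy| ≤ p and w begins with p copies of a, we have y = a^k with 1 ≤ k ≤ p.
Since 1 ≤ k ≤ p, k divides p!; set t = 1 + p!/k. Then xy^t z has p + (p!/k)·k = p + p! copies of a. Now the a-count is p+p! and (b-count)+1 = (p+p!-1)+1 = p+p!, so i ≠ j+1 fails. So xy^t z = a^{p+p!} b^{p+p!-1} ∉ L.
Contradiction. Therefore L is not regular.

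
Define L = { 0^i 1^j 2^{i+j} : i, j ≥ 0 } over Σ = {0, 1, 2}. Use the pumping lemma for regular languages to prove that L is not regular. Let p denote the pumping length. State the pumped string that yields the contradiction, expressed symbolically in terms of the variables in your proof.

Assume L is regular. Let p be the pumping length given by the pumping lemma.
Take w = 0^p 1^p 2^{2p} ∈ L (with i=j=p, i+j=2p), |w| = 4p ≥ p.
By the pumping lemma, w = xyz with |xy| ≤ p and |y| ≥ 1.
Because |xy| ≤ p and w begins with p copies of 0, we have y = 0^k with 1 ≤ k ≤ p.
Consider xy^2z = 0^{p+k} 1^p 2^{2p}. Now the 0- and 1-counts sum to 2p+k, but the 2-count is 2p ≠ 2p+k. So xy^2z ∉ L.
This contradicts the pumping lemma, so L is not regular.

0^{p+k} 1^p 2^{2p}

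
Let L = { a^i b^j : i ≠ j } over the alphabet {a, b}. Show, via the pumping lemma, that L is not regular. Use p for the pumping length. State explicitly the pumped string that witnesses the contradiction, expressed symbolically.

a^{p+p!} b^{p+p!}

Toward a contradiction, assume L is regular with pumping length p.
Choose w = a^p b^{p+p!}. Since p ≠ p+p!, w ∈ L; and |w| ≥ p.
By the pumping lemma, w = xyz with |xy| ≤ p and |y| ≥ 1.
Because |xy| ≤ p and w begins with p copies of a, we have y = a^k with 1 ≤ k ≤ p.
Since 1 ≤ k ≤ p, k divides p!; set t = 1 + p!/k. Then xy^t z has p + (p!/k)·k = p + p! copies of a. Now the a-count equals the b-count, so i ≠ j fails. So xy^t z = a^{p+p!} b^{p+p!} ∉ L.
This contradicts the pumping lemma, so L is not regular.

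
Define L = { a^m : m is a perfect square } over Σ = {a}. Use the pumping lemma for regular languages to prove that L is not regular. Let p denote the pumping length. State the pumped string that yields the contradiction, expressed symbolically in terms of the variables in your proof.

Toward a contradiction, assume L is regular with pumping length p.
Take w = a^{p²} ∈ L with |w| = p² ≥ p.
Write w = xyz as guaranteed by the lemma, with |xy| ≤ p and |y| > 0.
Then y = a^k for some k with 1 ≤ k ≤ p.
Pump with i = 2: xy^2z = a^{p²+k}. Since 1 ≤ k ≤ p, p² < p²+k ≤ p²+p < (p+1)², so p²+k lies strictly between consecutive squares and is not a perfect square. So xy^2z ∉ L.
This is a contradiction; hence L is not regular.

a^{p²+k}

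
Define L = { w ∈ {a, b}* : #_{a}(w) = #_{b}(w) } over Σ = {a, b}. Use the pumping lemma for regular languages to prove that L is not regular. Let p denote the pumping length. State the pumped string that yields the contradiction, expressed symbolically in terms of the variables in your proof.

a^{p+k} b^p

Assume L is regular; let p be its pumping constant.
Choose w = a^p b^p ∈ L with |w| = 2p ≥ p.
Write w = xyz as guaranteed by the lemma, with |xy| ≤ p and |y| > 0.
Since the first p symbols of w are all a's and |xy| ≤ p, y lies entirely in the leading a-block: y = a^k for some k with 1 ≤ k ≤ p.
Pump with i = 2: xy^2z = a^{p+k} b^p has p+k occurrences of a but only p of b. Since k ≥ 1 the counts differ, so xy^2z ∉ L.
Contradiction. Therefore L is not regular.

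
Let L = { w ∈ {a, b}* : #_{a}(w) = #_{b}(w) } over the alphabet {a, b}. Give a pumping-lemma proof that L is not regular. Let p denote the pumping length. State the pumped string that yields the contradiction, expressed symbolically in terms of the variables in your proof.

a^{p+k} b^p

Assume L is regular; let p be its pumping constant.
Choose w = a^p b^p ∈ L with |w| = 2p ≥ p.
Write w = xyz as guaranteed by the lemma, with |xy| ≤ p and |y| ≥ 1.
Because |xy| ≤ p and w begins with p copies of a, we have y = a^k with 1 ≤ k ≤ p.
Pump with i = 2: xy^2z = a^{p+k} b^p has p+k occurrences of a but only p of b. Since k ≥ 1 the counts differ, so xy^2z ∉ L.
This contradicts the pumping lemma, so L is not regular.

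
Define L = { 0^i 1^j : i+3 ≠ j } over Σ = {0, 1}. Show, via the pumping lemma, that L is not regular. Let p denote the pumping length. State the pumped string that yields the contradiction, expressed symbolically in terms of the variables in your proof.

0^{p+p!} 1^{p+p!+3}

Toward a contradiction, assume L is regular with pumping length p.
Choose w = 0^p 1^{p+p!+3}. Since p ≠ (p+p!+3)-3 = p+p!, w ∈ L; and |w| ≥ p.
By the pumping lemma, w = xyz with |xy| ≤ p and y is nonempty.
Because |xy| ≤ p and w begins with p copies of 0, we have y = 0^k with 1 ≤ k ≤ p.
Since 1 ≤ k ≤ p, k divides p!; set t = 1 + p!/k. Then xy^t z has p + (p!/k)·k = p + p! copies of 0. Now the 0-count is p+p! and (1-count)-3 = (p+p!+3)-3 = p+p!, so i+3 ≠ j fails. So xy^t z = 0^{p+p!} 1^{p+p!+3} ∉ L.
Contradiction. Therefore L is not regular.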